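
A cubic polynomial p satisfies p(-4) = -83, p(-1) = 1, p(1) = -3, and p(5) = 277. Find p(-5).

Write p(t) = at^3 + bt^2 + ct + d. Substituting each data point gives a linear system:
  -64a + 16b - 4c + d = -83
  -a + b - c + d = 1
  a + b + c + d = -3
  125a + 25b + 5c + d = 277
Solving the system yields a = 2, b = 2, c = -4, d = -3.
So p(t) = 2t³ + 2t² - 4t - 3.
Then p(-5) = -183.

-183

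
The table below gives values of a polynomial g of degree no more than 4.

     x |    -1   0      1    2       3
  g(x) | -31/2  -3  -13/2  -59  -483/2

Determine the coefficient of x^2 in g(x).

Write g(x) = ax^4 + bx^3 + cx^2 + dx + e. Substituting each data point gives a linear system:
  a - b + c - d + e = -31/2
  e = -3
  a + b + c + d + e = -13/2
  16a + 8b + 4c + 2d + e = -59
  81a + 27b + 9c + 3d + e = -483/2
Solving the system yields a = -2, b = -3/2, c = -6, d = 6, e = -3.
So g(x) = -2x^4 - (3/2)x^3 - 6x^2 + 6x - 3.
The coefficient of x^2 is -6.

-6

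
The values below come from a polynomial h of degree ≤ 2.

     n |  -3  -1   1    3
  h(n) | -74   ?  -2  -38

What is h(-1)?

The 3 known points determine the degree-2 polynomial uniquely.
Write h(n) = an^2 + bn + c. Substituting each data point gives a linear system:
  9a - 3b + c = -74
  a + b + c = -2
  9a + 3b + c = -38
Solving the system yields a = -6, b = 6, c = -2.
So h(n) = -6n² + 6n - 2.
Then h(-1) = -14.

-14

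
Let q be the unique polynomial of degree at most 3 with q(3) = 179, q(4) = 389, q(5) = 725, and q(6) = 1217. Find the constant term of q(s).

5

Write q(s) = as^3 + bs^2 + cs + d. Substituting each data point gives a linear system:
  27a + 9b + 3c + d = 179
  64a + 16b + 4c + d = 389
  125a + 25b + 5c + d = 725
  216a + 36b + 6c + d = 1217
Solving the system yields a = 5, b = 3, c = 4, d = 5.
So q(s) = 5s^3 + 3s^2 + 4s + 5.
The constant term is 5.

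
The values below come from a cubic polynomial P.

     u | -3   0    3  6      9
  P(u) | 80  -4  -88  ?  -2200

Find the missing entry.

-658

On equispaced nodes a degree-3 polynomial has vanishing fourth forward difference, so
  P(-3) - 4·P(0) + 6·P(3) - 4·P(6) + P(9) = 0.
Substituting the known values and solving for P(6):
  -4·P(6) = 2632
  P(6) = -658.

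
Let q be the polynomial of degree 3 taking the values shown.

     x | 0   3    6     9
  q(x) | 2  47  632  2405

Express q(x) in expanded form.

q(x) = 4x^3 - 6x^2 - 3x + 2

Write q(x) = ax^3 + bx^2 + cx + d. Substituting each data point gives a linear system:
  d = 2
  27a + 9b + 3c + d = 47
  216a + 36b + 6c + d = 632
  729a + 81b + 9c + d = 2405
Solving the system yields a = 4, b = -6, c = -3, d = 2.
So q(x) = 4x³ - 6x² - 3x + 2.
Check: q(9) = 2405. ✓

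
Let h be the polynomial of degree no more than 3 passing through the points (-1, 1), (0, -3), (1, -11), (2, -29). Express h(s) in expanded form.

Write h(s) = as^3 + bs^2 + cs + d. Substituting each data point gives a linear system:
  -a + b - c + d = 1
  d = -3
  a + b + c + d = -11
  8a + 4b + 2c + d = -29
Solving the system yields a = -1, b = -2, c = -5, d = -3.
So h(s) = -s^3 - 2s^2 - 5s - 3.
Check: h(1) = -11. ✓

h(s) = -s^3 - 2s^2 - 5s - 3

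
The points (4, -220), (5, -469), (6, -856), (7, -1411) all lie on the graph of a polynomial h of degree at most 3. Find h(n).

Write h(n) = an^3 + bn^2 + cn + d. Substituting each data point gives a linear system:
  64a + 16b + 4c + d = -220
  125a + 25b + 5c + d = -469
  216a + 36b + 6c + d = -856
  343a + 49b + 7c + d = -1411
Solving the system yields a = -5, b = 6, c = 2, d = -4.
So h(n) = -5n³ + 6n² + 2n - 4.
Check: h(7) = -1411. ✓

h(n) = -5n^3 + 6n^2 + 2n - 4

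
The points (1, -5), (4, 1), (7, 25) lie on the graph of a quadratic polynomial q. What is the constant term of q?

Write q(t) = at^2 + bt + c. Substituting each data point gives a linear system:
  a + b + c = -5
  16a + 4b + c = 1
  49a + 7b + c = 25
Solving the system yields a = 1, b = -3, c = -3.
So q(t) = t^2 - 3t - 3.
The constant term is -3.

-3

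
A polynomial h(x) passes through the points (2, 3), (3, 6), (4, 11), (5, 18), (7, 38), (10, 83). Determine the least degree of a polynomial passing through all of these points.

Divided differences on the nodes 2, 3, 4, 5, 7, 10:
  order 0: 3  6  11  18  38  83
  order 1: 3  5  7  10  15
  order 2: 1  1  1  1
  order 3: 0  0  0
  order 4: 0  0
  order 5: 0
The order-2 divided differences are all 1 (nonzero) and every higher order vanishes, so the data lies on a polynomial of degree exactly 2.

2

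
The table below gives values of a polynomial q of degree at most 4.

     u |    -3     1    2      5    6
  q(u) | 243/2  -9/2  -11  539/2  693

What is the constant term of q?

Write q(u) = au^4 + bu^3 + cu^2 + du + e. Substituting each data point gives a linear system:
  81a - 27b + 9c - 3d + e = 243/2
  a + b + c + d + e = -9/2
  16a + 8b + 4c + 2d + e = -11
  625a + 125b + 25c + 5d + e = 539/2
  1296a + 216b + 36c + 6d + e = 693
Solving the system yields a = 1, b = -5/2, c = -2, d = 2, e = -3.
So q(u) = u⁴ - (5/2)u³ - 2u² + 2u - 3.
The constant term is -3.

-3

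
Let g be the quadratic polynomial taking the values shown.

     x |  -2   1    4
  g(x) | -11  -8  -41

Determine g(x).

g(x) = -2x^2 - x - 5

Using the Lagrange interpolation formula with nodes -2, 1, 4:
  L_0(x) = (x - 1)(x - 4) / 18
  L_1(x) = (x + 2)(x - 4) / -9
  L_2(x) = (x + 2)(x - 1) / 18
Then g(x) = -11·L_0(x) - 8·L_1(x) - 41·L_2(x).
Expanding and collecting terms gives g(x) = -2x^2 - x - 5.
Check: g(4) = -41. ✓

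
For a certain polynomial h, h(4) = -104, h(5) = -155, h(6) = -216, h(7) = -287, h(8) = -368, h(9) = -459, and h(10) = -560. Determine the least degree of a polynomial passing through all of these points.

Forward differences of the values at x = 4, 5, 6, 7, 8, 9, 10:
  h  : -104  -155  -216  -287  -368  -459  -560
  Δ  : -51  -61  -71  -81  -91  -101
  Δ^2: -10  -10  -10  -10  -10
  Δ^3: 0  0  0  0
  Δ^4: 0  0  0
  Δ^5: 0  0
  Δ^6: 0
The second differences are constant (-10) and nonzero, while all higher differences vanish, so the minimal degree is 2.

2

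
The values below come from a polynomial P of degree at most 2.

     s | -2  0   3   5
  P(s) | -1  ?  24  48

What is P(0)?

3

The 3 known points determine the degree-2 polynomial uniquely.
Write P(s) = as^2 + bs + c. Substituting each data point gives a linear system:
  4a - 2b + c = -1
  9a + 3b + c = 24
  25a + 5b + c = 48
Solving the system yields a = 1, b = 4, c = 3.
So P(s) = s² + 4s + 3.
Then P(0) = 3.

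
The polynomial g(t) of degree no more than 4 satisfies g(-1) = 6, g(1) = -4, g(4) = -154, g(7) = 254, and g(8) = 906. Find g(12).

10094

Write g(t) = at^4 + bt^3 + ct^2 + dt + e. Substituting each data point gives a linear system:
  a - b + c - d + e = 6
  a + b + c + d + e = -4
  256a + 64b + 16c + 4d + e = -154
  2401a + 343b + 49c + 7d + e = 254
  4096a + 512b + 64c + 8d + e = 906
Solving the system yields a = 1, b = -6, c = -2, d = 1, e = 2.
So g(t) = t⁴ - 6t³ - 2t² + t + 2.
Then g(12) = 10094.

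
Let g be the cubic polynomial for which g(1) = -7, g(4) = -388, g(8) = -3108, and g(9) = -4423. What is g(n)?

g(n) = -6n^3 - n^2 + 4n - 4

Write g(n) = an^3 + bn^2 + cn + d. Substituting each data point gives a linear system:
  a + b + c + d = -7
  64a + 16b + 4c + d = -388
  512a + 64b + 8c + d = -3108
  729a + 81b + 9c + d = -4423
Solving the system yields a = -6, b = -1, c = 4, d = -4.
So g(n) = -6n³ - n² + 4n - 4.
Check: g(9) = -4423. ✓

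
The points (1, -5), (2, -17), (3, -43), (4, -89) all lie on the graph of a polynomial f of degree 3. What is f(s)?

f(s) = -s^3 - s^2 - 2s - 1

Using the Lagrange interpolation formula with nodes 1, 2, 3, 4:
  L_0(s) = (s - 2)(s - 3)(s - 4) / -6
  L_1(s) = (s - 1)(s - 3)(s - 4) / 2
  L_2(s) = (s - 1)(s - 2)(s - 4) / -2
  L_3(s) = (s - 1)(s - 2)(s - 3) / 6
Then f(s) = -5·L_0(s) - 17·L_1(s) - 43·L_2(s) - 89·L_3(s).
Expanding and collecting terms gives f(s) = -s^3 - s^2 - 2s - 1.
Check: f(3) = -43. ✓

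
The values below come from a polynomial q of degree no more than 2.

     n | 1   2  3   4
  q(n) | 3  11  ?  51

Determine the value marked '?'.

27

On equispaced nodes a degree-2 polynomial has vanishing third forward difference, so
  - q(1) + 3·q(2) - 3·q(3) + q(4) = 0.
Substituting the known values and solving for q(3):
  -3·q(3) = -81
  q(3) = 27.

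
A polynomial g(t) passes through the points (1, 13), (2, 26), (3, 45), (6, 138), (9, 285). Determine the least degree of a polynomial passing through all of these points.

2

Divided differences on the nodes 1, 2, 3, 6, 9:
  order 0: 13  26  45  138  285
  order 1: 13  19  31  49
  order 2: 3  3  3
  order 3: 0  0
  order 4: 0
The order-2 divided differences are all 3 (nonzero) and every higher order vanishes, so the data lies on a polynomial of degree exactly 2.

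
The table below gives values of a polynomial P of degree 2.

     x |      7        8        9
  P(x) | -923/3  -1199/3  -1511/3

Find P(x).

P(x) = -6x^2 - 2x + 1/3

Write P(x) = ax^2 + bx + c. Substituting each data point gives a linear system:
  49a + 7b + c = -923/3
  64a + 8b + c = -1199/3
  81a + 9b + c = -1511/3
Solving the system yields a = -6, b = -2, c = 1/3.
So P(x) = -6x^2 - 2x + 1/3.
Check: P(9) = -1511/3. ✓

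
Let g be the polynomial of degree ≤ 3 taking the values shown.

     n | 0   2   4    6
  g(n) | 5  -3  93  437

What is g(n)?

g(n) = 3n^3 - 5n^2 - 6n + 5

Using the Lagrange interpolation formula with nodes 0, 2, 4, 6:
  L_0(n) = (n - 2)(n - 4)(n - 6) / -48
  L_1(n) = n(n - 4)(n - 6) / 16
  L_2(n) = n(n - 2)(n - 6) / -16
  L_3(n) = n(n - 2)(n - 4) / 48
Then g(n) = 5·L_0(n) - 3·L_1(n) + 93·L_2(n) + 437·L_3(n).
Expanding and collecting terms gives g(n) = 3n^3 - 5n^2 - 6n + 5.
Check: g(6) = 437. ✓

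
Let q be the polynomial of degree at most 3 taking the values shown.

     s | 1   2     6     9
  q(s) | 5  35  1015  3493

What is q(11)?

6425

Write q(s) = as^3 + bs^2 + cs + d. Substituting each data point gives a linear system:
  a + b + c + d = 5
  8a + 4b + 2c + d = 35
  216a + 36b + 6c + d = 1015
  729a + 81b + 9c + d = 3493
Solving the system yields a = 5, b = -2, c = 1, d = 1.
So q(s) = 5s^3 - 2s^2 + s + 1.
Then q(11) = 6425.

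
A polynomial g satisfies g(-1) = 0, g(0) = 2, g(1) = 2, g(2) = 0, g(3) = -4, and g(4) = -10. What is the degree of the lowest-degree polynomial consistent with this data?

2

Forward differences of the values at u = -1, 0, 1, 2, 3, 4:
  g  : 0  2  2  0  -4  -10
  Δ  : 2  0  -2  -4  -6
  Δ^2: -2  -2  -2  -2
  Δ^3: 0  0  0
  Δ^4: 0  0
  Δ^5: 0
The second differences are constant (-2) and nonzero, while all higher differences vanish, so the minimal degree is 2.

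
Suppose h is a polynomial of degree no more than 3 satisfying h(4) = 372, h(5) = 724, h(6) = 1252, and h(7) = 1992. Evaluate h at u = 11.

7792

Using the Lagrange interpolation formula with nodes 4, 5, 6, 7:
  L_0(u) = (u - 5)(u - 6)(u - 7) / -6
  L_1(u) = (u - 4)(u - 6)(u - 7) / 2
  L_2(u) = (u - 4)(u - 5)(u - 7) / -2
  L_3(u) = (u - 4)(u - 5)(u - 6) / 6
Then h(u) = 372·L_0(u) + 724·L_1(u) + 1252·L_2(u) + 1992·L_3(u).
Expanding and collecting terms gives h(u) = 6u^3 - 2u^2 + 4u + 4.
Evaluating at u = 11: h(11) = 7792.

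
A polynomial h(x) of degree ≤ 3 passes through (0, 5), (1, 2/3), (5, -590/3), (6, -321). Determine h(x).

Write h(x) = ax^3 + bx^2 + cx + d. Substituting each data point gives a linear system:
  d = 5
  a + b + c + d = 2/3
  125a + 25b + 5c + d = -590/3
  216a + 36b + 6c + d = -321
Solving the system yields a = -1, b = -3, c = -1/3, d = 5.
So h(x) = -x^3 - 3x^2 - (1/3)x + 5.
Check: h(1) = 2/3. ✓

h(x) = -x^3 - 3x^2 - (1/3)x + 5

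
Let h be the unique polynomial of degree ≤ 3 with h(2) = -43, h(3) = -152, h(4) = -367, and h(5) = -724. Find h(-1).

8

Forward differences of the values at n = 2, 3, 4, 5:
  h  : -43  -152  -367  -724
  Δ  : -109  -215  -357
  Δ^2: -106  -142
  Δ^3: -36
The third differences are constant, confirming degree 3.
Interpolating (Newton forward form) and evaluating at n = -1 gives h(-1) = 8.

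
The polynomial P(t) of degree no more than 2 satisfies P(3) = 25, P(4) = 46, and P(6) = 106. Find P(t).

Using the Lagrange interpolation formula with nodes 3, 4, 6:
  L_0(t) = (t - 4)(t - 6) / 3
  L_1(t) = (t - 3)(t - 6) / -2
  L_2(t) = (t - 3)(t - 4) / 6
Then P(t) = 25·L_0(t) + 46·L_1(t) + 106·L_2(t).
Expanding and collecting terms gives P(t) = 3t^2 - 2.
Check: P(6) = 106. ✓

P(t) = 3t^2 - 2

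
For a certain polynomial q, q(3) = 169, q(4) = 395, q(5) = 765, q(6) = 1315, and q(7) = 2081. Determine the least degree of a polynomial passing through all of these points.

3

Forward differences of the values at n = 3, 4, 5, 6, 7:
  q  : 169  395  765  1315  2081
  Δ  : 226  370  550  766
  Δ^2: 144  180  216
  Δ^3: 36  36
  Δ^4: 0
The third differences are constant (36) and nonzero, while all higher differences vanish, so the minimal degree is 3.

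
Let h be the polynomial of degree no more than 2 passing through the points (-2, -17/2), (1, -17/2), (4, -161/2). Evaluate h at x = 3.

-97/2

Write h(x) = ax^2 + bx + c. Substituting each data point gives a linear system:
  4a - 2b + c = -17/2
  a + b + c = -17/2
  16a + 4b + c = -161/2
Solving the system yields a = -4, b = -4, c = -1/2.
So h(x) = -4x² - 4x - 1/2.
Then h(3) = -97/2.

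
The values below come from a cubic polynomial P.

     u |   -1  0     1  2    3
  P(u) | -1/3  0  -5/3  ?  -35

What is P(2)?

On equispaced nodes a degree-3 polynomial has vanishing fourth forward difference, so
  P(-1) - 4·P(0) + 6·P(1) - 4·P(2) + P(3) = 0.
Substituting the known values and solving for P(2):
  -4·P(2) = 136/3
  P(2) = -34/3.

-34/3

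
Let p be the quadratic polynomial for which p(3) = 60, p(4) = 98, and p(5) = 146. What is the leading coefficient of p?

Write p(u) = au^2 + bu + c. Substituting each data point gives a linear system:
  9a + 3b + c = 60
  16a + 4b + c = 98
  25a + 5b + c = 146
Solving the system yields a = 5, b = 3, c = 6.
So p(u) = 5u^2 + 3u + 6.
The leading coefficient is 5.

5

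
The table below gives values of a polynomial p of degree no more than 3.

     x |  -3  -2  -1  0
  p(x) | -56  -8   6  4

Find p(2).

Write p(x) = ax^3 + bx^2 + cx + d. Substituting each data point gives a linear system:
  -27a + 9b - 3c + d = -56
  -8a + 4b - 2c + d = -8
  -a + b - c + d = 6
  d = 4
Solving the system yields a = 3, b = 1, c = -4, d = 4.
So p(x) = 3x³ + x² - 4x + 4.
Then p(2) = 24.

24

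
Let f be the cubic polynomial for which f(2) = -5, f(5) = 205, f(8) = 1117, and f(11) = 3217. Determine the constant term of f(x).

5

Write f(x) = ax^3 + bx^2 + cx + d. Substituting each data point gives a linear system:
  8a + 4b + 2c + d = -5
  125a + 25b + 5c + d = 205
  512a + 64b + 8c + d = 1117
  1331a + 121b + 11c + d = 3217
Solving the system yields a = 3, b = -6, c = -5, d = 5.
So f(x) = 3x³ - 6x² - 5x + 5.
The constant term is 5.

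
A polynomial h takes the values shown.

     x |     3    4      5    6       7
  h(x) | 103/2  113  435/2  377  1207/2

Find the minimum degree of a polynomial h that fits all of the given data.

3

Forward differences of the values at x = 3, 4, 5, 6, 7:
  h  : 103/2  113  435/2  377  1207/2
  Δ  : 123/2  209/2  319/2  453/2
  Δ^2: 43  55  67
  Δ^3: 12  12
  Δ^4: 0
The third differences are constant (12) and nonzero, while all higher differences vanish, so the minimal degree is 3.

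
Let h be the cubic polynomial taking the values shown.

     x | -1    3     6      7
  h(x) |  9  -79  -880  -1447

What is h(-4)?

Write h(x) = ax^3 + bx^2 + cx + d. Substituting each data point gives a linear system:
  -a + b - c + d = 9
  27a + 9b + 3c + d = -79
  216a + 36b + 6c + d = -880
  343a + 49b + 7c + d = -1447
Solving the system yields a = -5, b = 5, c = 3, d = 2.
So h(x) = -5x³ + 5x² + 3x + 2.
Then h(-4) = 390.

390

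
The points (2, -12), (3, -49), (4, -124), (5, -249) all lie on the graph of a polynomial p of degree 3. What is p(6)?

Write p(x) = ax^3 + bx^2 + cx + d. Substituting each data point gives a linear system:
  8a + 4b + 2c + d = -12
  27a + 9b + 3c + d = -49
  64a + 16b + 4c + d = -124
  125a + 25b + 5c + d = -249
Solving the system yields a = -2, b = -1, c = 6, d = -4.
So p(x) = -2x^3 - x^2 + 6x - 4.
Then p(6) = -436.

-436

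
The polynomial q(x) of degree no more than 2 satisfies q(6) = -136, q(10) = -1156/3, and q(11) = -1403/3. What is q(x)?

Write q(x) = ax^2 + bx + c. Substituting each data point gives a linear system:
  36a + 6b + c = -136
  100a + 10b + c = -1156/3
  121a + 11b + c = -1403/3
Solving the system yields a = -4, b = 5/3, c = -2.
So q(x) = -4x^2 + (5/3)x - 2.
Check: q(10) = -1156/3. ✓

q(x) = -4x^2 + (5/3)x - 2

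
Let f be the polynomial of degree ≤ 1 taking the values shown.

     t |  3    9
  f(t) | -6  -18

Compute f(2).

-4

Using the Lagrange interpolation formula with nodes 3, 9:
  L_0(t) = (t - 9) / -6
  L_1(t) = (t - 3) / 6
Then f(t) = -6·L_0(t) - 18·L_1(t).
Expanding and collecting terms gives f(t) = -2t.
Evaluating at t = 2: f(2) = -4.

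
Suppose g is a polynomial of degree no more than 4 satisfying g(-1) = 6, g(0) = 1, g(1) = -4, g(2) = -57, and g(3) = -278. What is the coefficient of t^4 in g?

-3

Write g(t) = at^4 + bt^3 + ct^2 + dt + e. Substituting each data point gives a linear system:
  a - b + c - d + e = 6
  e = 1
  a + b + c + d + e = -4
  16a + 8b + 4c + 2d + e = -57
  81a + 27b + 9c + 3d + e = -278
Solving the system yields a = -3, b = -2, c = 3, d = -3, e = 1.
So g(t) = -3t⁴ - 2t³ + 3t² - 3t + 1.
The leading coefficient is -3.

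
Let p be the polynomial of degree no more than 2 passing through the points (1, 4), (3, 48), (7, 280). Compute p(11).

704

Using the Lagrange interpolation formula with nodes 1, 3, 7:
  L_0(n) = (n - 3)(n - 7) / 12
  L_1(n) = (n - 1)(n - 7) / -8
  L_2(n) = (n - 1)(n - 3) / 24
Then p(n) = 4·L_0(n) + 48·L_1(n) + 280·L_2(n).
Expanding and collecting terms gives p(n) = 6n^2 - 2n.
Evaluating at n = 11: p(11) = 704.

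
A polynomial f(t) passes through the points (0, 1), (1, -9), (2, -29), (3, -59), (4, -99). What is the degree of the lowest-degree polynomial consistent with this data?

2

Forward differences of the values at t = 0, 1, 2, 3, 4:
  f  : 1  -9  -29  -59  -99
  Δ  : -10  -20  -30  -40
  Δ^2: -10  -10  -10
  Δ^3: 0  0
  Δ^4: 0
The second differences are constant (-10) and nonzero, while all higher differences vanish, so the minimal degree is 2.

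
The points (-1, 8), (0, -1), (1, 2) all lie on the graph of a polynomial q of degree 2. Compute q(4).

Forward differences of the values at u = -1, 0, 1:
  q  : 8  -1  2
  Δ  : -9  3
  Δ^2: 12
The second differences are constant, confirming degree 2.
Interpolating (Newton forward form) and evaluating at u = 4 gives q(4) = 83.

83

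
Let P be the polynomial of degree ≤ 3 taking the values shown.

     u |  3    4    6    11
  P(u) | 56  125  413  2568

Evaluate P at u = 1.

Using the Lagrange interpolation formula with nodes 3, 4, 6, 11:
  L_0(u) = (u - 4)(u - 6)(u - 11) / -24
  L_1(u) = (u - 3)(u - 6)(u - 11) / 14
  L_2(u) = (u - 3)(u - 4)(u - 11) / -30
  L_3(u) = (u - 3)(u - 4)(u - 6) / 280
Then P(u) = 56·L_0(u) + 125·L_1(u) + 413·L_2(u) + 2568·L_3(u).
Expanding and collecting terms gives P(u) = 2u^3 - u^2 + 2u + 5.
Evaluating at u = 1: P(1) = 8.

8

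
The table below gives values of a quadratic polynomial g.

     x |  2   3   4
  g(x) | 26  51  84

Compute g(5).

125

Using the Lagrange interpolation formula with nodes 2, 3, 4:
  L_0(x) = (x - 3)(x - 4) / 2
  L_1(x) = (x - 2)(x - 4) / -1
  L_2(x) = (x - 2)(x - 3) / 2
Then g(x) = 26·L_0(x) + 51·L_1(x) + 84·L_2(x).
Expanding and collecting terms gives g(x) = 4x^2 + 5x.
Evaluating at x = 5: g(5) = 125.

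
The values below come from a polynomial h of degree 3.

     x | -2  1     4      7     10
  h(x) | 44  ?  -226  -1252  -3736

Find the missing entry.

-10

The 4 known points determine the degree-3 polynomial uniquely.
Write h(x) = ax^3 + bx^2 + cx + d. Substituting each data point gives a linear system:
  -8a + 4b - 2c + d = 44
  64a + 16b + 4c + d = -226
  343a + 49b + 7c + d = -1252
  1000a + 100b + 10c + d = -3736
Solving the system yields a = -4, b = 3, c = -3, d = -6.
So h(x) = -4x^3 + 3x^2 - 3x - 6.
Then h(1) = -10.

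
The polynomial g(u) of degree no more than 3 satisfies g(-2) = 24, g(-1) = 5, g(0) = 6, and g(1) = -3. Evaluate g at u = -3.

93

Using the Lagrange interpolation formula with nodes -2, -1, 0, 1:
  L_0(u) = (u + 1)u(u - 1) / -6
  L_1(u) = (u + 2)u(u - 1) / 2
  L_2(u) = (u + 2)(u + 1)(u - 1) / -2
  L_3(u) = (u + 2)(u + 1)u / 6
Then g(u) = 24·L_0(u) + 5·L_1(u) + 6·L_2(u) - 3·L_3(u).
Expanding and collecting terms gives g(u) = -5u^3 - 5u^2 + u + 6.
Evaluating at u = -3: g(-3) = 93.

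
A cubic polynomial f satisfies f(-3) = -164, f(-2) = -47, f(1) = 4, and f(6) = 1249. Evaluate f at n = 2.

Using the Lagrange interpolation formula with nodes -3, -2, 1, 6:
  L_0(n) = (n + 2)(n - 1)(n - 6) / -36
  L_1(n) = (n + 3)(n - 1)(n - 6) / 24
  L_2(n) = (n + 3)(n + 2)(n - 6) / -60
  L_3(n) = (n + 3)(n + 2)(n - 1) / 360
Then f(n) = -164·L_0(n) - 47·L_1(n) + 4·L_2(n) + 1249·L_3(n).
Expanding and collecting terms gives f(n) = 6n³ - n² - 2n + 1.
Evaluating at n = 2: f(2) = 41.

41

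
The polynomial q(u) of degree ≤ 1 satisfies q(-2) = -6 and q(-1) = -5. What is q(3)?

Write q(u) = au + b. Substituting each data point gives a linear system:
  -2a + b = -6
  -a + b = -5
Solving the system yields a = 1, b = -4.
So q(u) = u - 4.
Then q(3) = -1.

-1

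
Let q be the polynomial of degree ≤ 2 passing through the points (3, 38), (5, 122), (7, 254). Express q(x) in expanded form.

q(x) = 6x^2 - 6x + 2

Write q(x) = ax^2 + bx + c. Substituting each data point gives a linear system:
  9a + 3b + c = 38
  25a + 5b + c = 122
  49a + 7b + c = 254
Solving the system yields a = 6, b = -6, c = 2.
So q(x) = 6x^2 - 6x + 2.
Check: q(5) = 122. ✓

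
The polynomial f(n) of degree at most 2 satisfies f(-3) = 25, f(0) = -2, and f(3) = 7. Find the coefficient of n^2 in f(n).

Write f(n) = an^2 + bn + c. Substituting each data point gives a linear system:
  9a - 3b + c = 25
  c = -2
  9a + 3b + c = 7
Solving the system yields a = 2, b = -3, c = -2.
So f(n) = 2n² - 3n - 2.
The leading coefficient is 2.

2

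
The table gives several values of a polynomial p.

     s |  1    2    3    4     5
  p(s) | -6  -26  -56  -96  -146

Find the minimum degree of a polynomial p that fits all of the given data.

2

Forward differences of the values at s = 1, 2, 3, 4, 5:
  p  : -6  -26  -56  -96  -146
  Δ  : -20  -30  -40  -50
  Δ^2: -10  -10  -10
  Δ^3: 0  0
  Δ^4: 0
The second differences are constant (-10) and nonzero, while all higher differences vanish, so the minimal degree is 2.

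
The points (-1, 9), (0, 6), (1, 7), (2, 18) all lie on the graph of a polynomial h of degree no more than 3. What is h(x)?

h(x) = x^3 + 2x^2 - 2x + 6

Write h(x) = ax^3 + bx^2 + cx + d. Substituting each data point gives a linear system:
  -a + b - c + d = 9
  d = 6
  a + b + c + d = 7
  8a + 4b + 2c + d = 18
Solving the system yields a = 1, b = 2, c = -2, d = 6.
So h(x) = x^3 + 2x^2 - 2x + 6.
Check: h(0) = 6. ✓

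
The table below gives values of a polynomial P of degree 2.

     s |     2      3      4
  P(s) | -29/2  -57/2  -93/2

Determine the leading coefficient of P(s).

Write P(s) = as^2 + bs + c. Substituting each data point gives a linear system:
  4a + 2b + c = -29/2
  9a + 3b + c = -57/2
  16a + 4b + c = -93/2
Solving the system yields a = -2, b = -4, c = 3/2.
So P(s) = -2s² - 4s + 3/2.
The leading coefficient is -2.

-2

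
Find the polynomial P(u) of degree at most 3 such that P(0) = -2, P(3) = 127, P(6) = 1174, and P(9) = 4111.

Write P(u) = au^3 + bu^2 + cu + d. Substituting each data point gives a linear system:
  d = -2
  27a + 9b + 3c + d = 127
  216a + 36b + 6c + d = 1174
  729a + 81b + 9c + d = 4111
Solving the system yields a = 6, b = -3, c = -2, d = -2.
So P(u) = 6u³ - 3u² - 2u - 2.
Check: P(3) = 127. ✓

P(u) = 6u^3 - 3u^2 - 2u - 2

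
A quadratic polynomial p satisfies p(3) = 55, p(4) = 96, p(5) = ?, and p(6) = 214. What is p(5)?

149

The 3 known points determine the degree-2 polynomial uniquely.
Write p(x) = ax^2 + bx + c. Substituting each data point gives a linear system:
  9a + 3b + c = 55
  16a + 4b + c = 96
  36a + 6b + c = 214
Solving the system yields a = 6, b = -1, c = 4.
So p(x) = 6x^2 - x + 4.
Then p(5) = 149.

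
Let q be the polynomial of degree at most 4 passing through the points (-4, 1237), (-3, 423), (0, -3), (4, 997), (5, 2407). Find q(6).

4977

Write q(n) = an^4 + bn^3 + cn^2 + dn + e. Substituting each data point gives a linear system:
  256a - 64b + 16c - 4d + e = 1237
  81a - 27b + 9c - 3d + e = 423
  e = -3
  256a + 64b + 16c + 4d + e = 997
  625a + 125b + 25c + 5d + e = 2407
Solving the system yields a = 4, b = -2, c = 6, d = 2, e = -3.
So q(n) = 4n^4 - 2n^3 + 6n^2 + 2n - 3.
Then q(6) = 4977.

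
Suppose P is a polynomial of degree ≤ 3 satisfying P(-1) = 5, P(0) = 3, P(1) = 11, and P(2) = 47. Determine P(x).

P(x) = 3x^3 + 5x^2 + 3

Write P(x) = ax^3 + bx^2 + cx + d. Substituting each data point gives a linear system:
  -a + b - c + d = 5
  d = 3
  a + b + c + d = 11
  8a + 4b + 2c + d = 47
Solving the system yields a = 3, b = 5, c = 0, d = 3.
So P(x) = 3x³ + 5x² + 3.
Check: P(0) = 3. ✓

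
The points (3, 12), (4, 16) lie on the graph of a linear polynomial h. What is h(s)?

Using the Lagrange interpolation formula with nodes 3, 4:
  L_0(s) = (s - 4) / -1
  L_1(s) = (s - 3) / 1
Then h(s) = 12·L_0(s) + 16·L_1(s).
Expanding and collecting terms gives h(s) = 4s.
Check: h(3) = 12. ✓

h(s) = 4s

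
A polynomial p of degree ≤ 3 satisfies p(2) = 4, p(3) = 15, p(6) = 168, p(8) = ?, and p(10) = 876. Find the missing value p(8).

The 4 known points determine the degree-3 polynomial uniquely.
Write p(x) = ax^3 + bx^2 + cx + d. Substituting each data point gives a linear system:
  8a + 4b + 2c + d = 4
  27a + 9b + 3c + d = 15
  216a + 36b + 6c + d = 168
  1000a + 100b + 10c + d = 876
Solving the system yields a = 1, b = -1, c = -3, d = 6.
So p(x) = x^3 - x^2 - 3x + 6.
Then p(8) = 430.

430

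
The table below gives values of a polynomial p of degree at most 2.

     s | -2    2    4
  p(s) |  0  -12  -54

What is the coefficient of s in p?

Write p(s) = as^2 + bs + c. Substituting each data point gives a linear system:
  4a - 2b + c = 0
  4a + 2b + c = -12
  16a + 4b + c = -54
Solving the system yields a = -3, b = -3, c = 6.
So p(s) = -3s^2 - 3s + 6.
The coefficient of s is -3.

-3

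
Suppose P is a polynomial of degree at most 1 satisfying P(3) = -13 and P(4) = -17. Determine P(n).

P(n) = -4n - 1

Using the Lagrange interpolation formula with nodes 3, 4:
  L_0(n) = (n - 4) / -1
  L_1(n) = (n - 3) / 1
Then P(n) = -13·L_0(n) - 17·L_1(n).
Expanding and collecting terms gives P(n) = -4n - 1.
Check: P(3) = -13. ✓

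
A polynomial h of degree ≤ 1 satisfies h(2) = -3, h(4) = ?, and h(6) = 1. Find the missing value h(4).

-1

The 2 known points determine the degree-1 polynomial uniquely.
Write h(t) = at + b. Substituting each data point gives a linear system:
  2a + b = -3
  6a + b = 1
Solving the system yields a = 1, b = -5.
So h(t) = t - 5.
Then h(4) = -1.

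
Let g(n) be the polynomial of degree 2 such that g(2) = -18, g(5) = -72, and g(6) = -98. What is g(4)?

Using the Lagrange interpolation formula with nodes 2, 5, 6:
  L_0(n) = (n - 5)(n - 6) / 12
  L_1(n) = (n - 2)(n - 6) / -3
  L_2(n) = (n - 2)(n - 5) / 4
Then g(n) = -18·L_0(n) - 72·L_1(n) - 98·L_2(n).
Expanding and collecting terms gives g(n) = -2n² - 4n - 2.
Evaluating at n = 4: g(4) = -50.

-50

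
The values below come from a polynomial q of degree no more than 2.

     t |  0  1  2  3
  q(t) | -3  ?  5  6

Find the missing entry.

On equispaced nodes a degree-2 polynomial has vanishing third forward difference, so
  - q(0) + 3·q(1) - 3·q(2) + q(3) = 0.
Substituting the known values and solving for q(1):
  3·q(1) = 6
  q(1) = 2.

2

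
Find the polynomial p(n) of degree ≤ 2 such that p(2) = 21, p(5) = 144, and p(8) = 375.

Using the Lagrange interpolation formula with nodes 2, 5, 8:
  L_0(n) = (n - 5)(n - 8) / 18
  L_1(n) = (n - 2)(n - 8) / -9
  L_2(n) = (n - 2)(n - 5) / 18
Then p(n) = 21·L_0(n) + 144·L_1(n) + 375·L_2(n).
Expanding and collecting terms gives p(n) = 6n^2 - n - 1.
Check: p(8) = 375. ✓

p(n) = 6n^2 - n - 1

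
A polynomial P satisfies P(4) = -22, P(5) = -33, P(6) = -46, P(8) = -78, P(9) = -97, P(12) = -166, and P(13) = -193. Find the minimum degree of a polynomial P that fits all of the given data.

Divided differences on the nodes 4, 5, 6, 8, 9, 12, 13:
  order 0: -22  -33  -46  -78  -97  -166  -193
  order 1: -11  -13  -16  -19  -23  -27
  order 2: -1  -1  -1  -1  -1
  order 3: 0  0  0  0
  order 4: 0  0  0
  order 5: 0  0
  order 6: 0
The order-2 divided differences are all -1 (nonzero) and every higher order vanishes, so the data lies on a polynomial of degree exactly 2.

2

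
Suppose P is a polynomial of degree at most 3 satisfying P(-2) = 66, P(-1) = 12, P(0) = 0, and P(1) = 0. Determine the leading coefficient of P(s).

Write P(s) = as^3 + bs^2 + cs + d. Substituting each data point gives a linear system:
  -8a + 4b - 2c + d = 66
  -a + b - c + d = 12
  d = 0
  a + b + c + d = 0
Solving the system yields a = -5, b = 6, c = -1, d = 0.
So P(s) = -5s³ + 6s² - s.
The leading coefficient is -5.

-5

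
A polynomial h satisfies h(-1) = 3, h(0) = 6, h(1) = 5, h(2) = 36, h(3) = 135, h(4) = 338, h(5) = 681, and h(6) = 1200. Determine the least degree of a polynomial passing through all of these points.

3

Forward differences of the values at s = -1, 0, 1, 2, 3, 4, 5, 6:
  h  : 3  6  5  36  135  338  681  1200
  Δ  : 3  -1  31  99  203  343  519
  Δ^2: -4  32  68  104  140  176
  Δ^3: 36  36  36  36  36
  Δ^4: 0  0  0  0
  Δ^5: 0  0  0
  Δ^6: 0  0
  Δ^7: 0
The third differences are constant (36) and nonzero, while all higher differences vanish, so the minimal degree is 3.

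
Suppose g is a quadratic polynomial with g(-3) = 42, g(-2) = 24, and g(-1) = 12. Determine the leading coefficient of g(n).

3

Write g(n) = an^2 + bn + c. Substituting each data point gives a linear system:
  9a - 3b + c = 42
  4a - 2b + c = 24
  a - b + c = 12
Solving the system yields a = 3, b = -3, c = 6.
So g(n) = 3n² - 3n + 6.
The leading coefficient is 3.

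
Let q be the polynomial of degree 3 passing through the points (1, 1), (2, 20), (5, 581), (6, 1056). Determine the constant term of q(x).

6

Write q(x) = ax^3 + bx^2 + cx + d. Substituting each data point gives a linear system:
  a + b + c + d = 1
  8a + 4b + 2c + d = 20
  125a + 25b + 5c + d = 581
  216a + 36b + 6c + d = 1056
Solving the system yields a = 6, b = -6, c = -5, d = 6.
So q(x) = 6x^3 - 6x^2 - 5x + 6.
The constant term is 6.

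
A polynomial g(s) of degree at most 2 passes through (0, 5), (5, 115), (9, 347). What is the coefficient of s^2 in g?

4

Write g(s) = as^2 + bs + c. Substituting each data point gives a linear system:
  c = 5
  25a + 5b + c = 115
  81a + 9b + c = 347
Solving the system yields a = 4, b = 2, c = 5.
So g(s) = 4s² + 2s + 5.
The leading coefficient is 4.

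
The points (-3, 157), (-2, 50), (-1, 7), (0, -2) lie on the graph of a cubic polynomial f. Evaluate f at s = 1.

Forward differences of the values at s = -3, -2, -1, 0:
  f  : 157  50  7  -2
  Δ  : -107  -43  -9
  Δ^2: 64  34
  Δ^3: -30
The third differences are constant, confirming degree 3.
Interpolating (Newton forward form) and evaluating at s = 1 gives f(1) = -7.

-7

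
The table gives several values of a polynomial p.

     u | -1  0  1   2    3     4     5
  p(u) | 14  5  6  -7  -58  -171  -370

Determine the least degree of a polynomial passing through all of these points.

Forward differences of the values at u = -1, 0, 1, 2, 3, 4, 5:
  p  : 14  5  6  -7  -58  -171  -370
  Δ  : -9  1  -13  -51  -113  -199
  Δ^2: 10  -14  -38  -62  -86
  Δ^3: -24  -24  -24  -24
  Δ^4: 0  0  0
  Δ^5: 0  0
  Δ^6: 0
The third differences are constant (-24) and nonzero, while all higher differences vanish, so the minimal degree is 3.

3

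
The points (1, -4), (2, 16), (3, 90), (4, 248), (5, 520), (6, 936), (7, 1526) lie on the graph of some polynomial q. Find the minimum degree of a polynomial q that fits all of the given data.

3

Forward differences of the values at s = 1, 2, 3, 4, 5, 6, 7:
  q  : -4  16  90  248  520  936  1526
  Δ  : 20  74  158  272  416  590
  Δ^2: 54  84  114  144  174
  Δ^3: 30  30  30  30
  Δ^4: 0  0  0
  Δ^5: 0  0
  Δ^6: 0
The third differences are constant (30) and nonzero, while all higher differences vanish, so the minimal degree is 3.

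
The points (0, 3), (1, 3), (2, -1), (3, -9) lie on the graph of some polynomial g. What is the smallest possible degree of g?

2

Forward differences of the values at s = 0, 1, 2, 3:
  g  : 3  3  -1  -9
  Δ  : 0  -4  -8
  Δ^2: -4  -4
  Δ^3: 0
The second differences are constant (-4) and nonzero, while all higher differences vanish, so the minimal degree is 2.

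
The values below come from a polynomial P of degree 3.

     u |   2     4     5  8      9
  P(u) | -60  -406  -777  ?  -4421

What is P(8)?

The 4 known points determine the degree-3 polynomial uniquely.
Write P(u) = au^3 + bu^2 + cu + d. Substituting each data point gives a linear system:
  8a + 4b + 2c + d = -60
  64a + 16b + 4c + d = -406
  125a + 25b + 5c + d = -777
  729a + 81b + 9c + d = -4421
Solving the system yields a = -6, b = 0, c = -5, d = -2.
So P(u) = -6u³ - 5u - 2.
Then P(8) = -3114.

-3114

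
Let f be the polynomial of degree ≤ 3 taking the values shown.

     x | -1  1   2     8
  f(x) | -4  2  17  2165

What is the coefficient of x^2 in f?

-6

Write f(x) = ax^3 + bx^2 + cx + d. Substituting each data point gives a linear system:
  -a + b - c + d = -4
  a + b + c + d = 2
  8a + 4b + 2c + d = 17
  512a + 64b + 8c + d = 2165
Solving the system yields a = 5, b = -6, c = -2, d = 5.
So f(x) = 5x^3 - 6x^2 - 2x + 5.
The coefficient of x^2 is -6.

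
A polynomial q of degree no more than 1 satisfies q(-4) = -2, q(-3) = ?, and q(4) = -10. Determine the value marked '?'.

The 2 known points determine the degree-1 polynomial uniquely.
Write q(t) = at + b. Substituting each data point gives a linear system:
  -4a + b = -2
  4a + b = -10
Solving the system yields a = -1, b = -6.
So q(t) = -t - 6.
Then q(-3) = -3.

-3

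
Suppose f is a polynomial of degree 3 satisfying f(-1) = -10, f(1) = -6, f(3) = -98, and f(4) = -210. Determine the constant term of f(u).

-2

Write f(u) = au^3 + bu^2 + cu + d. Substituting each data point gives a linear system:
  -a + b - c + d = -10
  a + b + c + d = -6
  27a + 9b + 3c + d = -98
  64a + 16b + 4c + d = -210
Solving the system yields a = -2, b = -6, c = 4, d = -2.
So f(u) = -2u^3 - 6u^2 + 4u - 2.
The constant term is -2.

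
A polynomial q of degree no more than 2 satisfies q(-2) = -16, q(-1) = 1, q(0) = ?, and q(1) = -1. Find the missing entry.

6

The 3 known points determine the degree-2 polynomial uniquely.
Write q(n) = an^2 + bn + c. Substituting each data point gives a linear system:
  4a - 2b + c = -16
  a - b + c = 1
  a + b + c = -1
Solving the system yields a = -6, b = -1, c = 6.
So q(n) = -6n^2 - n + 6.
Then q(0) = 6.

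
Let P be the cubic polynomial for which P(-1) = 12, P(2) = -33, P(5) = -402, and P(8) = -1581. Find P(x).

P(x) = -3x^3 - 6x + 3

Using the Lagrange interpolation formula with nodes -1, 2, 5, 8:
  L_0(x) = (x - 2)(x - 5)(x - 8) / -162
  L_1(x) = (x + 1)(x - 5)(x - 8) / 54
  L_2(x) = (x + 1)(x - 2)(x - 8) / -54
  L_3(x) = (x + 1)(x - 2)(x - 5) / 162
Then P(x) = 12·L_0(x) - 33·L_1(x) - 402·L_2(x) - 1581·L_3(x).
Expanding and collecting terms gives P(x) = -3x^3 - 6x + 3.
Check: P(2) = -33. ✓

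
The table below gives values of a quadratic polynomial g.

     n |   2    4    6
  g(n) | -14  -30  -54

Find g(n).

g(n) = -n^2 - 2n - 6

Write g(n) = an^2 + bn + c. Substituting each data point gives a linear system:
  4a + 2b + c = -14
  16a + 4b + c = -30
  36a + 6b + c = -54
Solving the system yields a = -1, b = -2, c = -6.
So g(n) = -n^2 - 2n - 6.
Check: g(2) = -14. ✓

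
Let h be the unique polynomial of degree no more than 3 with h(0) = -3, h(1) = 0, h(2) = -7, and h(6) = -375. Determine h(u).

h(u) = -2u^3 + u^2 + 4u - 3

Write h(u) = au^3 + bu^2 + cu + d. Substituting each data point gives a linear system:
  d = -3
  a + b + c + d = 0
  8a + 4b + 2c + d = -7
  216a + 36b + 6c + d = -375
Solving the system yields a = -2, b = 1, c = 4, d = -3.
So h(u) = -2u^3 + u^2 + 4u - 3.
Check: h(0) = -3. ✓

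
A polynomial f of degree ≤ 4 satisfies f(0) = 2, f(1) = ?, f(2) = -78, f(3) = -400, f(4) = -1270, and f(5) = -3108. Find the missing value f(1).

On equispaced nodes a degree-4 polynomial has vanishing fifth forward difference, so
  - f(0) + 5·f(1) - 10·f(2) + 10·f(3) - 5·f(4) + f(5) = 0.
Substituting the known values and solving for f(1):
  5·f(1) = -20
  f(1) = -4.

-4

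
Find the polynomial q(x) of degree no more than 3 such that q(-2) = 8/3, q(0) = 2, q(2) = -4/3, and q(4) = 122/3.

q(x) = x^3 - (1/3)x^2 - 5x + 2

Write q(x) = ax^3 + bx^2 + cx + d. Substituting each data point gives a linear system:
  -8a + 4b - 2c + d = 8/3
  d = 2
  8a + 4b + 2c + d = -4/3
  64a + 16b + 4c + d = 122/3
Solving the system yields a = 1, b = -1/3, c = -5, d = 2.
So q(x) = x^3 - (1/3)x^2 - 5x + 2.
Check: q(-2) = 8/3. ✓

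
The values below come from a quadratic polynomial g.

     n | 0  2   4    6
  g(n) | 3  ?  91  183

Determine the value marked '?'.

On equispaced nodes a degree-2 polynomial has vanishing third forward difference, so
  - g(0) + 3·g(2) - 3·g(4) + g(6) = 0.
Substituting the known values and solving for g(2):
  3·g(2) = 93
  g(2) = 31.

31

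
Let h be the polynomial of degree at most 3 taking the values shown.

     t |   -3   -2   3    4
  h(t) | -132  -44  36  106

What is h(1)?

4

Using the Lagrange interpolation formula with nodes -3, -2, 3, 4:
  L_0(t) = (t + 2)(t - 3)(t - 4) / -42
  L_1(t) = (t + 3)(t - 3)(t - 4) / 30
  L_2(t) = (t + 3)(t + 2)(t - 4) / -30
  L_3(t) = (t + 3)(t + 2)(t - 3) / 42
Then h(t) = -132·L_0(t) - 44·L_1(t) + 36·L_2(t) + 106·L_3(t).
Expanding and collecting terms gives h(t) = 3t³ - 6t² + t + 6.
Evaluating at t = 1: h(1) = 4.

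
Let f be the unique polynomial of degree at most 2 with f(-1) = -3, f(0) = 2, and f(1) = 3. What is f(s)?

Using the Lagrange interpolation formula with nodes -1, 0, 1:
  L_0(s) = s(s - 1) / 2
  L_1(s) = (s + 1)(s - 1) / -1
  L_2(s) = (s + 1)s / 2
Then f(s) = -3·L_0(s) + 2·L_1(s) + 3·L_2(s).
Expanding and collecting terms gives f(s) = -2s^2 + 3s + 2.
Check: f(-1) = -3. ✓

f(s) = -2s^2 + 3s + 2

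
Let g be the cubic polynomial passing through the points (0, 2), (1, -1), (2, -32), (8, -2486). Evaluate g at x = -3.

Using the Lagrange interpolation formula with nodes 0, 1, 2, 8:
  L_0(x) = (x - 1)(x - 2)(x - 8) / -16
  L_1(x) = x(x - 2)(x - 8) / 7
  L_2(x) = x(x - 1)(x - 8) / -12
  L_3(x) = x(x - 1)(x - 2) / 336
Then g(x) = 2·L_0(x) - 1·L_1(x) - 32·L_2(x) - 2486·L_3(x).
Expanding and collecting terms gives g(x) = -5x³ + x² + x + 2.
Evaluating at x = -3: g(-3) = 143.

143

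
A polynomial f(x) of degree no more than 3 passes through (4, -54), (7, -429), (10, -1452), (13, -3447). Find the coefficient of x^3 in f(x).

Write f(x) = ax^3 + bx^2 + cx + d. Substituting each data point gives a linear system:
  64a + 16b + 4c + d = -54
  343a + 49b + 7c + d = -429
  1000a + 100b + 10c + d = -1452
  2197a + 169b + 13c + d = -3447
Solving the system yields a = -2, b = 6, c = -5, d = -2.
So f(x) = -2x³ + 6x² - 5x - 2.
The leading coefficient is -2.

-2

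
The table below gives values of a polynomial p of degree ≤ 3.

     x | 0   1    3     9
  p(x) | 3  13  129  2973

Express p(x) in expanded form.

Write p(x) = ax^3 + bx^2 + cx + d. Substituting each data point gives a linear system:
  d = 3
  a + b + c + d = 13
  27a + 9b + 3c + d = 129
  729a + 81b + 9c + d = 2973
Solving the system yields a = 4, b = 0, c = 6, d = 3.
So p(x) = 4x^3 + 6x + 3.
Check: p(9) = 2973. ✓

p(x) = 4x^3 + 6x + 3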